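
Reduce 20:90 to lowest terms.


GCD(20, 90) = 10
20/10 : 90/10
= 2:9

2:9


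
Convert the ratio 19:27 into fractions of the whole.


Total parts = 19 + 27 = 46
First part: 19/46 = 19/46
Second part: 27/46 = 27/46
= 19/46 and 27/46

19/46 and 27/46


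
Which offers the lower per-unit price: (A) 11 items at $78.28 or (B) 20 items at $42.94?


Deal A: $78.28/11 = $7.1164/unit
Deal B: $42.94/20 = $2.1470/unit
B is cheaper per unit
= Deal B

Deal B


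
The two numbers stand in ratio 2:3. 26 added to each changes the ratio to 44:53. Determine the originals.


Let A = 2k, B = 3k.
(2k + 26) / (3k + 26) = 44/53
Cross-multiply: 53(2k + 26) = 44(3k + 26)
106k + 1378 = 132k + 1144
106k - 132k = 1144 - 1378
-26k = -234
k = -234/-26 = 9
A = 2×9 = 18, B = 3×9 = 27
= A = 18, B = 27

A = 18, B = 27


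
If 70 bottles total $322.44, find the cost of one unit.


Unit rate = total / quantity
= 322.44 / 70
= $4.61 per unit

$4.61 per unit


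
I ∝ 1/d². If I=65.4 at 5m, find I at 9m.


I₁d₁² = I₂d₂²
I₂ = I₁ × (d₁/d₂)²
= 65.4 × (5/9)²
= 65.4 × 25/81
= 1635/81
≈ 20.1852

20.1852


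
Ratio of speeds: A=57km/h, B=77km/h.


Ratio = 57:77
GCD = 1
Simplified = 57:77
Time ratio (same distance) = 77:57
Speed ratio = 57:77

57:77


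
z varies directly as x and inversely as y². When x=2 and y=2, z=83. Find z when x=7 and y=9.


z = k·x/y²
Solve for k using the known point: k = z·y²/x = 83×4/2 = 332/2 = 166.0000
Now evaluate at x=7, y=9:
z = k × 7 / 81 = (332 × 7) / (2 × 81) = 2324/162
≈ 14.3457

14.3457


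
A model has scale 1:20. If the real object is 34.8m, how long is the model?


Model size = real / scale
= 34.8 / 20
= 1.7400 m

1.7400 m


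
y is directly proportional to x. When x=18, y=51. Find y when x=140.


Direct proportion: y/x = constant
k = 51/18 ≈ 2.8333
y₂ = k × 140 = 51 × 140 / 18 = 7140/18
≈ 396.67

396.67


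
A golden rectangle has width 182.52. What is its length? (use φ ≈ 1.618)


φ = (1 + √5) / 2 ≈ 1.618
Length = width × φ = 182.52 × 1.618 = 295.31736
≈ 295.32

295.32


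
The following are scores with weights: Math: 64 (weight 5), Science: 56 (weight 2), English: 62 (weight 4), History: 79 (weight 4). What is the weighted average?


Numerator = 64×5 + 56×2 + 62×4 + 79×4
= 320 + 112 + 248 + 316
= 996
Total weight = 15
Weighted avg = 996/15
= 66.40

66.40


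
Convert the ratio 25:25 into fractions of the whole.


Total parts = 25 + 25 = 50
First part: 25/50 = 1/2
Second part: 25/50 = 1/2
= 1/2 and 1/2

1/2 and 1/2


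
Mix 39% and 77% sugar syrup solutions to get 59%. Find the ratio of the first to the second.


Let x parts of 39% mix with y parts of 77%.
39x + 77y = 59(x + y)
39x + 77y = 59x + 59y
x(39 - 59) = y(59 - 77)
x/y = (77 - 59)/(59 - 39) = 18/20
Simplify: 9:10
= 9:10

9:10


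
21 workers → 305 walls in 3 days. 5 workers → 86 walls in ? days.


Days ∝ work / workers, so d₂ = d₁ × (m₁/m₂) × (w₂/w₁)
Workers factor (inverse): 21/5 = 4.2000
Work factor (direct): 86/305 ≈ 0.2820
d₂ = 3 × 21/5 × 86/305 = (3 × 21 × 86) / (5 × 305) = 5418/1525
≈ 3.55 days

3.55 days


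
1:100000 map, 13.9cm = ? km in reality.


Real distance = map distance × scale
= 13.9cm × 100000
= 1390000 cm = 13900.0 m
= 13.900 km

13.900 km


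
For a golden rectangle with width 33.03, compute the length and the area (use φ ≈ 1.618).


φ = (1 + √5) / 2 ≈ 1.618
Length = width × φ = 33.03 × 1.618 = 53.44254
≈ 53.44
Area = width × length = 33.03 × 53.44254 = 1765.2070962 ≈ 1765.21
= Length: 53.44, Area: 1765.21

Length: 53.44, Area: 1765.21


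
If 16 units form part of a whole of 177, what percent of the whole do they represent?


Percentage = (part / whole) × 100
= (16 / 177) × 100
≈ 9.04%

9.04%


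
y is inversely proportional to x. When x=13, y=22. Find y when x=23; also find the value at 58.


Inverse proportion: x × y = constant
k = 13 × 22 = 286
At x=23: k/23 = 12.43
At x=58: k/58 = 4.93
= 12.43 and 4.93

12.43 and 4.93


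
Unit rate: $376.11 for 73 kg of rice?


Unit rate = total / quantity
= 376.11 / 73
= $5.15 per unit

$5.15 per unit


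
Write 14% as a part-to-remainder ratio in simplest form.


14% means 14 parts out of 100; remainder = 86
Part : remainder = 14:86
GCD = 2
= 7:43

7:43


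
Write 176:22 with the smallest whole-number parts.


GCD(176, 22) = 22
176/22 : 22/22
= 8:1

8:1


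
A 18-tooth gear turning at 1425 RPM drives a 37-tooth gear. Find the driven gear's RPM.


Gear ratio = 18:37 = 18:37
RPM_B = RPM_A × (teeth_A / teeth_B)
= 1425 × (18/37)
= 693.2 RPM

693.2 RPM


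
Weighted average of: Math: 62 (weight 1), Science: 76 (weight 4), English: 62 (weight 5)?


Numerator = 62×1 + 76×4 + 62×5
= 62 + 304 + 310
= 676
Total weight = 10
Weighted avg = 676/10
= 67.60

67.60


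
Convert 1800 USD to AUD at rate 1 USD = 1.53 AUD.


Amount × rate = 1800 × 1.53
= 2754.00 AUD

2754.00 AUD


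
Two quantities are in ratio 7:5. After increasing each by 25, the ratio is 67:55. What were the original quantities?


Let A = 7k, B = 5k.
(7k + 25) / (5k + 25) = 67/55
Cross-multiply: 55(7k + 25) = 67(5k + 25)
385k + 1375 = 335k + 1675
385k - 335k = 1675 - 1375
50k = 300
k = 300/50 = 6
A = 7×6 = 42, B = 5×6 = 30
= A = 42, B = 30

A = 42, B = 30


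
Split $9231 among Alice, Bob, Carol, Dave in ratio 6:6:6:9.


Total parts = 6 + 6 + 6 + 9 = 27
Alice: 9231 × 6/27 = 2051.33
Bob: 9231 × 6/27 = 2051.33
Carol: 9231 × 6/27 = 2051.33
Dave: 9231 × 9/27 = 3077.00
= Alice: $2051.33, Bob: $2051.33, Carol: $2051.33, Dave: $3077.00

Alice: $2051.33, Bob: $2051.33, Carol: $2051.33, Dave: $3077.00


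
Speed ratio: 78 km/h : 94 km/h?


Ratio = 78:94
GCD = 2
Simplified = 39:47
Time ratio (same distance) = 47:39
Speed ratio = 39:47

39:47


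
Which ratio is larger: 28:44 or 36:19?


28/44 = 0.6364
36/19 = 1.8947
0.6364 < 1.8947, so 28:44 is less
= 36:19

36:19


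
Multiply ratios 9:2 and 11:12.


Compound ratio = (9×11) : (2×12)
= 99:24
GCD = 3
= 33:8

33:8


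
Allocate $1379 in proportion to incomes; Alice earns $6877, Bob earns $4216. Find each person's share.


Total income = 6877 + 4216 = $11093
Alice: $1379 × 6877/11093 = $854.90
Bob: $1379 × 4216/11093 = $524.10
= Alice: $854.90, Bob: $524.10

Alice: $854.90, Bob: $524.10


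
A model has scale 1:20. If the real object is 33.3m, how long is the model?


Model size = real / scale
= 33.3 / 20
= 1.6650 m

1.6650 m


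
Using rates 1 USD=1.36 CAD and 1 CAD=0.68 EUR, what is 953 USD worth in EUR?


Step 1: 953 USD × 1.36 = 1296.08 CAD
Step 2: 1296.08 CAD × 0.68 = 881.33 EUR
Implied rate USD→EUR = 1.36 × 0.68 = 0.9248
= 881.33 EUR

881.33 EUR


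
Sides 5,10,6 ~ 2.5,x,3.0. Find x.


Scale factor = 2.5/5 = 0.5
Missing side = 10 × 0.5
= 5.0

5.0


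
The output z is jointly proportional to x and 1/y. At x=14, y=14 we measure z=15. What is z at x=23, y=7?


z = k·x/y
Solve for k using the known point: k = z·y/x = 15×14/14 = 210/14 = 15.0000
Now evaluate at x=23, y=7:
z = k × 23 / 7 = (210 × 23) / (14 × 7) = 4830/98
≈ 49.2857

49.2857


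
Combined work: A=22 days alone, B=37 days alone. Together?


Rate of A = 1/22 per day
Rate of B = 1/37 per day
Combined rate = 1/22 + 1/37 = 59/814 ≈ 0.0725 per day
Days = 1 / combined rate = 814/59
≈ 13.80 days

13.80 days


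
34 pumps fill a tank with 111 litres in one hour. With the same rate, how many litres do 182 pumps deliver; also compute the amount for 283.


Direct proportion: y/x = constant
k = 111/34 ≈ 3.2647
y at x=182: k × 182 = 111 × 182 / 34 = 20202/34 ≈ 594.18
y at x=283: k × 283 = 111 × 283 / 34 = 31413/34 ≈ 923.91
= 594.18 and 923.91

594.18 and 923.91


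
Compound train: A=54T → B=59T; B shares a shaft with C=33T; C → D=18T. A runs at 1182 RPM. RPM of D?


Stage 1: RPM_B = RPM_A × t_A/t_B = 1182 × 54/59 = 63828/59 ≈ 1081.83
B and C share a shaft → RPM_C = RPM_B
Stage 2: RPM_D = RPM_C × t_C/t_D = RPM_A × (t_A×t_C)/(t_B×t_D)
Overall ratio = (54×33)/(59×18) = 1782/1062
RPM_D = 1182 × 1782/1062 = 2106324/1062
≈ 1983.36 RPM

1983.36 RPM


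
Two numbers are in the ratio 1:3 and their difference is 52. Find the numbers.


Let A = 1k, B = 3k.
3k - 1k = 52
2k = 52 → k = 52/2 = 26
A = 1×26 = 26, B = 3×26 = 78
= A = 26, B = 78

A = 26, B = 78


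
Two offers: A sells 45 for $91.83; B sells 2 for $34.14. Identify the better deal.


Deal A: $91.83/45 = $2.0407/unit
Deal B: $34.14/2 = $17.0700/unit
A is cheaper per unit
= Deal A

Deal A


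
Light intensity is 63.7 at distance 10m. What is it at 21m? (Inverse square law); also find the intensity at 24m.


I₁d₁² = I₂d₂²
I at 21m = 63.7 × (10/21)² = 63.7 × 100/441 = 6370/441 ≈ 14.4444
I at 24m = 63.7 × (10/24)² = 63.7 × 100/576 = 6370/576 ≈ 11.0590
= 14.4444 and 11.0590

14.4444 and 11.0590


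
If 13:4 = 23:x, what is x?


Cross multiply: 13 × x = 4 × 23
13x = 92
x = 92 / 13
= 7.08

7.08


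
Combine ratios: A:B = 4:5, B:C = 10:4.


Match B: multiply A:B by 10 → 40:50
Multiply B:C by 5 → 50:20
Combined: 40:50:20
GCD = 10
= 4:5:2

4:5:2


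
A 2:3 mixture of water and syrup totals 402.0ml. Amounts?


Total parts = 2 + 3 = 5
water: 402.0 × 2/5 = 160.8ml
syrup: 402.0 × 3/5 = 241.2ml
= 160.8ml and 241.2ml

160.8ml and 241.2ml


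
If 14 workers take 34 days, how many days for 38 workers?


Inverse proportion: x × y = constant
k = 14 × 34 = 476
y₂ = k / 38 = 476 / 38
= 12.53

12.53


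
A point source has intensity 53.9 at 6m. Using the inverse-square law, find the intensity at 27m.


I₁d₁² = I₂d₂²
I₂ = I₁ × (d₁/d₂)²
= 53.9 × (6/27)²
= 53.9 × 36/729
= 1940.4/729
≈ 2.6617

2.6617


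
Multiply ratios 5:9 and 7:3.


Compound ratio = (5×7) : (9×3)
= 35:27
GCD = 1
= 35:27

35:27


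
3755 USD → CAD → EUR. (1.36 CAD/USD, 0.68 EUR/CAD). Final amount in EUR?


Step 1: 3755 USD × 1.36 = 5106.80 CAD
Step 2: 5106.80 CAD × 0.68 = 3472.62 EUR
Implied rate USD→EUR = 1.36 × 0.68 = 0.9248
= 3472.62 EUR

3472.62 EUR


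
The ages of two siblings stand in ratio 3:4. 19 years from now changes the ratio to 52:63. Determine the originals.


Let A = 3k, B = 4k.
(3k + 19) / (4k + 19) = 52/63
Cross-multiply: 63(3k + 19) = 52(4k + 19)
189k + 1197 = 208k + 988
189k - 208k = 988 - 1197
-19k = -209
k = -209/-19 = 11
A = 3×11 = 33, B = 4×11 = 44
= A = 33, B = 44

A = 33, B = 44


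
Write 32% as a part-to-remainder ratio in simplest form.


32% means 32 parts out of 100; remainder = 68
Part : remainder = 32:68
GCD = 4
= 8:17

8:17


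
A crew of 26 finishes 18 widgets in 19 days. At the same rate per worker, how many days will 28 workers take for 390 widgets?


Days ∝ work / workers, so d₂ = d₁ × (m₁/m₂) × (w₂/w₁)
Workers factor (inverse): 26/28 ≈ 0.9286
Work factor (direct): 390/18 ≈ 21.6667
d₂ = 19 × 26/28 × 390/18 = (19 × 26 × 390) / (28 × 18) = 192660/504
≈ 382.26 days

382.26 days


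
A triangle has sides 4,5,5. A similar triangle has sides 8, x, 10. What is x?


Scale factor = 8/4 = 2
Missing side = 5 × 2
= 10.0

10.0


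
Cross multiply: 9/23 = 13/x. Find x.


Cross multiply: 9 × x = 23 × 13
9x = 299
x = 299 / 9
= 33.22

33.22


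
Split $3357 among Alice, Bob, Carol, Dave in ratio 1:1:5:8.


Total parts = 1 + 1 + 5 + 8 = 15
Alice: 3357 × 1/15 = 223.80
Bob: 3357 × 1/15 = 223.80
Carol: 3357 × 5/15 = 1119.00
Dave: 3357 × 8/15 = 1790.40
= Alice: $223.80, Bob: $223.80, Carol: $1119.00, Dave: $1790.40

Alice: $223.80, Bob: $223.80, Carol: $1119.00, Dave: $1790.40


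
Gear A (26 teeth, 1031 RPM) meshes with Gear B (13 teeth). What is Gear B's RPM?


Gear ratio = 26:13 = 2:1
RPM_B = RPM_A × (teeth_A / teeth_B)
= 1031 × (26/13)
= 2062.0 RPM

2062.0 RPM


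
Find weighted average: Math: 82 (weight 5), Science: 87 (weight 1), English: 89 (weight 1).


Numerator = 82×5 + 87×1 + 89×1
= 410 + 87 + 89
= 586
Total weight = 7
Weighted avg = 586/7
= 83.71

83.71


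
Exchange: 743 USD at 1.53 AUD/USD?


Amount × rate = 743 × 1.53
= 1136.79 AUD

1136.79 AUD


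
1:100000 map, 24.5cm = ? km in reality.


Real distance = map distance × scale
= 24.5cm × 100000
= 2450000 cm = 24500.0 m
= 24.500 km

24.500 km


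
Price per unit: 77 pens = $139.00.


Unit rate = total / quantity
= 139.00 / 77
= $1.81 per unit

$1.81 per unit


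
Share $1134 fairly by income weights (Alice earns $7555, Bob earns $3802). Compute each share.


Total income = 7555 + 3802 = $11357
Alice: $1134 × 7555/11357 = $754.37
Bob: $1134 × 3802/11357 = $379.63
= Alice: $754.37, Bob: $379.63

Alice: $754.37, Bob: $379.63


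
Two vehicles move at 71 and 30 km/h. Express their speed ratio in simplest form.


Ratio = 71:30
GCD = 1
Simplified = 71:30
Time ratio (same distance) = 30:71
Speed ratio = 71:30

71:30


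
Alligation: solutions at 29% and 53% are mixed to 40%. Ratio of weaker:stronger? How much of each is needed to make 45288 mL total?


Let x parts of 29% mix with y parts of 53%.
29x + 53y = 40(x + y)
29x + 53y = 40x + 40y
x(29 - 40) = y(40 - 53)
x/y = (53 - 40)/(40 - 29) = 13/11
Simplify: 13:11
Total parts = 24; one part = 45288/24 = 1887.00 mL
29% solution: 13×1887.00 = 24531.00 mL
53% solution: 11×1887.00 = 20757.00 mL
= ratio 13:11; 24531.00 mL and 20757.00 mL

ratio 13:11; 24531.00 mL and 20757.00 mL


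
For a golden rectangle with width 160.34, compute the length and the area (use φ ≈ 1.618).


φ = (1 + √5) / 2 ≈ 1.618
Length = width × φ = 160.34 × 1.618 = 259.43012
≈ 259.43
Area = width × length = 160.34 × 259.43012 = 41597.0254408 ≈ 41597.03
= Length: 259.43, Area: 41597.03

Length: 259.43, Area: 41597.03


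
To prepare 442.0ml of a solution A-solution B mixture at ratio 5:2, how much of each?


Total parts = 5 + 2 = 7
solution A: 442.0 × 5/7 = 315.7ml
solution B: 442.0 × 2/7 = 126.3ml
= 315.7ml and 126.3ml

315.7ml and 126.3ml


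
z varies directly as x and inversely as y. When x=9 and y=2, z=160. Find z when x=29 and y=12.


z = k·x/y
Solve for k using the known point: k = z·y/x = 160×2/9 = 320/9 ≈ 35.5556
Now evaluate at x=29, y=12:
z = k × 29 / 12 = (320 × 29) / (9 × 12) = 9280/108
≈ 85.9259

85.9259


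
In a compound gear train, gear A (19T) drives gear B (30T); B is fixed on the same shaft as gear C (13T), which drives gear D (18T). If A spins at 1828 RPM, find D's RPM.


Stage 1: RPM_B = RPM_A × t_A/t_B = 1828 × 19/30 = 34732/30 ≈ 1157.73
B and C share a shaft → RPM_C = RPM_B
Stage 2: RPM_D = RPM_C × t_C/t_D = RPM_A × (t_A×t_C)/(t_B×t_D)
Overall ratio = (19×13)/(30×18) = 247/540
RPM_D = 1828 × 247/540 = 451516/540
≈ 836.14 RPM

836.14 RPM


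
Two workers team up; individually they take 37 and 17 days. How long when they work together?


Rate of A = 1/37 per day
Rate of B = 1/17 per day
Combined rate = 1/37 + 1/17 = 54/629 ≈ 0.0859 per day
Days = 1 / combined rate = 629/54
≈ 11.65 days

11.65 days


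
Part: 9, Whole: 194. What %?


Percentage = (part / whole) × 100
= (9 / 194) × 100
≈ 4.64%

4.64%


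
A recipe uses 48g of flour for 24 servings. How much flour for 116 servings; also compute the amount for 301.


Direct proportion: y/x = constant
k = 48/24 = 2.0000
y at x=116: k × 116 = 48 × 116 / 24 = 5568/24 = 232.00
y at x=301: k × 301 = 48 × 301 / 24 = 14448/24 = 602.00
= 232.00 and 602.00

232.00 and 602.00


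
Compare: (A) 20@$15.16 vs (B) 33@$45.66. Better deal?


Deal A: $15.16/20 = $0.7580/unit
Deal B: $45.66/33 = $1.3836/unit
A is cheaper per unit
= Deal A

Deal A


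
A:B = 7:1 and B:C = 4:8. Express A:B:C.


Match B: multiply A:B by 4 → 28:4
Multiply B:C by 1 → 4:8
Combined: 28:4:8
GCD = 4
= 7:1:2

7:1:2


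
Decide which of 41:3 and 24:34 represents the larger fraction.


41/3 = 13.6667
24/34 = 0.7059
13.6667 > 0.7059, so 41:3 is greater
= 41:3

41:3


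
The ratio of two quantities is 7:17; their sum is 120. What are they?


Let A = 7k, B = 17k.
7k + 17k = 120
24k = 120 → k = 120/24 = 5
A = 7×5 = 35, B = 17×5 = 85
= A = 35, B = 85

A = 35, B = 85


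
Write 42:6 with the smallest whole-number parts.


GCD(42, 6) = 6
42/6 : 6/6
= 7:1

7:1


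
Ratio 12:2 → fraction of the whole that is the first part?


Total parts = 12 + 2 = 14
First part: 12/14 = 6/7
= 6/7

6/7


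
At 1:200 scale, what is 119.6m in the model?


Model size = real / scale
= 119.6 / 200
= 0.5980 m

0.5980 m


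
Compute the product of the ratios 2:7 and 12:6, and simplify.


Compound ratio = (2×12) : (7×6)
= 24:42
GCD = 6
= 4:7

4:7


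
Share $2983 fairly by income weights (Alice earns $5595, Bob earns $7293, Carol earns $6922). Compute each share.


Total income = 5595 + 7293 + 6922 = $19810
Alice: $2983 × 5595/19810 = $842.50
Bob: $2983 × 7293/19810 = $1098.18
Carol: $2983 × 6922/19810 = $1042.32
= Alice: $842.50, Bob: $1098.18, Carol: $1042.32

Alice: $842.50, Bob: $1098.18, Carol: $1042.32


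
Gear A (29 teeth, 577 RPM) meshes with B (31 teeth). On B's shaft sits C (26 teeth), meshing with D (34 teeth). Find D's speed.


Stage 1: RPM_B = RPM_A × t_A/t_B = 577 × 29/31 = 16733/31 ≈ 539.77
B and C share a shaft → RPM_C = RPM_B
Stage 2: RPM_D = RPM_C × t_C/t_D = RPM_A × (t_A×t_C)/(t_B×t_D)
Overall ratio = (29×26)/(31×34) = 754/1054
RPM_D = 577 × 754/1054 = 435058/1054
≈ 412.77 RPM

412.77 RPM


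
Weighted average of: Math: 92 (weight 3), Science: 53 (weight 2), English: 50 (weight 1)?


Numerator = 92×3 + 53×2 + 50×1
= 276 + 106 + 50
= 432
Total weight = 6
Weighted avg = 432/6
= 72.00

72.00


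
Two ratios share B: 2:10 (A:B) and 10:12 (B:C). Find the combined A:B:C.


Match B: multiply A:B by 10 → 20:100
Multiply B:C by 10 → 100:120
Combined: 20:100:120
GCD = 20
= 1:5:6

1:5:6


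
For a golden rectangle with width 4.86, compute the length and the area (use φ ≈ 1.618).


φ = (1 + √5) / 2 ≈ 1.618
Length = width × φ = 4.86 × 1.618 = 7.86348
≈ 7.86
Area = width × length = 4.86 × 7.86348 = 38.2165128 ≈ 38.22
= Length: 7.86, Area: 38.22

Length: 7.86, Area: 38.22


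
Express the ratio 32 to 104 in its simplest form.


GCD(32, 104) = 8
32/8 : 104/8
= 4:13

4:13


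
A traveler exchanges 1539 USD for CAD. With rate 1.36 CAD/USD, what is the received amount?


Amount × rate = 1539 × 1.36
= 2093.04 CAD

2093.04 CAD


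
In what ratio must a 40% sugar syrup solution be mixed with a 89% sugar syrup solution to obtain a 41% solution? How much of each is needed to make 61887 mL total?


Let x parts of 40% mix with y parts of 89%.
40x + 89y = 41(x + y)
40x + 89y = 41x + 41y
x(40 - 41) = y(41 - 89)
x/y = (89 - 41)/(41 - 40) = 48/1
Simplify: 48:1
Total parts = 49; one part = 61887/49 = 1263.00 mL
40% solution: 48×1263.00 = 60624.00 mL
89% solution: 1×1263.00 = 1263.00 mL
= ratio 48:1; 60624.00 mL and 1263.00 mL

ratio 48:1; 60624.00 mL and 1263.00 mL


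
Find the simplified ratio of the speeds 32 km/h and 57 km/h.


Ratio = 32:57
GCD = 1
Simplified = 32:57
Time ratio (same distance) = 57:32
Speed ratio = 32:57

32:57


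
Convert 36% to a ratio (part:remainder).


36% means 36 parts out of 100; remainder = 64
Part : remainder = 36:64
GCD = 4
= 9:16

9:16


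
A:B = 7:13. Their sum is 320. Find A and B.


Let A = 7k, B = 13k.
7k + 13k = 320
20k = 320 → k = 320/20 = 16
A = 7×16 = 112, B = 13×16 = 208
= A = 112, B = 208

A = 112, B = 208


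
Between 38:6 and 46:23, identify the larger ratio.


38/6 = 6.3333
46/23 = 2.0000
6.3333 > 2.0000, so 38:6 is greater
= 38:6

38:6


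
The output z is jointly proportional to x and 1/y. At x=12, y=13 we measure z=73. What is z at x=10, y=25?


z = k·x/y
Solve for k using the known point: k = z·y/x = 73×13/12 = 949/12 ≈ 79.0833
Now evaluate at x=10, y=25:
z = k × 10 / 25 = (949 × 10) / (12 × 25) = 9490/300
≈ 31.6333

31.6333


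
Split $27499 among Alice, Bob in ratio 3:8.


Total parts = 3 + 8 = 11
Alice: 27499 × 3/11 = 7499.73
Bob: 27499 × 8/11 = 19999.27
= Alice: $7499.73, Bob: $19999.27

Alice: $7499.73, Bob: $19999.27


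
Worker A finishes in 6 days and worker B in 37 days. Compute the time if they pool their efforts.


Rate of A = 1/6 per day
Rate of B = 1/37 per day
Combined rate = 1/6 + 1/37 = 43/222 ≈ 0.1937 per day
Days = 1 / combined rate = 222/43
≈ 5.16 days

5.16 days


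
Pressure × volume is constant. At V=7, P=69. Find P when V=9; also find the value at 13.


Inverse proportion: x × y = constant
k = 7 × 69 = 483
At x=9: k/9 = 53.67
At x=13: k/13 = 37.15
= 53.67 and 37.15

53.67 and 37.15


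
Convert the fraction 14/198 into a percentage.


Percentage = (part / whole) × 100
= (14 / 198) × 100
≈ 7.07%

7.07%


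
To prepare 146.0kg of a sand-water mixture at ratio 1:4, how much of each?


Total parts = 1 + 4 = 5
sand: 146.0 × 1/5 = 29.2kg
water: 146.0 × 4/5 = 116.8kg
= 29.2kg and 116.8kg

29.2kg and 116.8kg


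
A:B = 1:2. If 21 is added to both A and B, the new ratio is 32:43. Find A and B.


Let A = 1k, B = 2k.
(1k + 21) / (2k + 21) = 32/43
Cross-multiply: 43(1k + 21) = 32(2k + 21)
43k + 903 = 64k + 672
43k - 64k = 672 - 903
-21k = -231
k = -231/-21 = 11
A = 1×11 = 11, B = 2×11 = 22
= A = 11, B = 22

A = 11, B = 22


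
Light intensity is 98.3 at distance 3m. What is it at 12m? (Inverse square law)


I₁d₁² = I₂d₂²
I₂ = I₁ × (d₁/d₂)²
= 98.3 × (3/12)²
= 98.3 × 9/144
= 884.7/144
≈ 6.1438

6.1438


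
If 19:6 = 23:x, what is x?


Cross multiply: 19 × x = 6 × 23
19x = 138
x = 138 / 19
= 7.26

7.26


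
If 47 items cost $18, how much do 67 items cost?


Direct proportion: y/x = constant
k = 18/47 ≈ 0.3830
y₂ = k × 67 = 18 × 67 / 47 = 1206/47
≈ 25.66

25.66


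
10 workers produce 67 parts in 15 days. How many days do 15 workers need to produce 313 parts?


Days ∝ work / workers, so d₂ = d₁ × (m₁/m₂) × (w₂/w₁)
Workers factor (inverse): 10/15 ≈ 0.6667
Work factor (direct): 313/67 ≈ 4.6716
d₂ = 15 × 10/15 × 313/67 = (15 × 10 × 313) / (15 × 67) = 46950/1005
≈ 46.72 days

46.72 days


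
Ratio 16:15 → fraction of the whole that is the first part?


Total parts = 16 + 15 = 31
First part: 16/31 = 16/31
= 16/31

16/31


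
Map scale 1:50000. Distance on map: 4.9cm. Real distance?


Real distance = map distance × scale
= 4.9cm × 50000
= 245000 cm = 2450.0 m
= 2.450 km

2.450 km


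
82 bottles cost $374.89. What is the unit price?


Unit rate = total / quantity
= 374.89 / 82
= $4.57 per unit

$4.57 per unit


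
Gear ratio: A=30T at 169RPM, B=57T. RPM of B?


Gear ratio = 30:57 = 10:19
RPM_B = RPM_A × (teeth_A / teeth_B)
= 169 × (30/57)
= 88.9 RPM

88.9 RPM


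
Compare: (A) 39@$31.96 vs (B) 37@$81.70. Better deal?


Deal A: $31.96/39 = $0.8195/unit
Deal B: $81.70/37 = $2.2081/unit
A is cheaper per unit
= Deal A

Deal A


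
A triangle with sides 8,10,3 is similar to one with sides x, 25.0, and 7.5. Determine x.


Scale factor = 25.0/10 = 2.5
Missing side = 8 × 2.5
= 20.0

20.0


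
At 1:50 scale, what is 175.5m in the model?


Model size = real / scale
= 175.5 / 50
= 3.5100 m

3.5100 m


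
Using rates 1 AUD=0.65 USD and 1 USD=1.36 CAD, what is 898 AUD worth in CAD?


Step 1: 898 AUD × 0.65 = 583.70 USD
Step 2: 583.70 USD × 1.36 = 793.83 CAD
Implied rate AUD→CAD = 0.65 × 1.36 = 0.8840
= 793.83 CAD

793.83 CAD


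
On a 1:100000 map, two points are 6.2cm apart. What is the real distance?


Real distance = map distance × scale
= 6.2cm × 100000
= 620000 cm = 6200.0 m
= 6.200 km

6.200 km


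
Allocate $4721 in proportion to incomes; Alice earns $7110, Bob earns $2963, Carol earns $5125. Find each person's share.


Total income = 7110 + 2963 + 5125 = $15198
Alice: $4721 × 7110/15198 = $2208.60
Bob: $4721 × 2963/15198 = $920.41
Carol: $4721 × 5125/15198 = $1591.99
= Alice: $2208.60, Bob: $920.41, Carol: $1591.99

Alice: $2208.60, Bob: $920.41, Carol: $1591.99


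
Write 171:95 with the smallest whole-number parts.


GCD(171, 95) = 19
171/19 : 95/19
= 9:5

9:5


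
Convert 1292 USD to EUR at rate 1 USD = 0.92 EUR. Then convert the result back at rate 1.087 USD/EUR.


Amount × rate = 1292 × 0.92 = 1188.64 EUR
Round-trip: 1188.64 × 1.087 = 1292.05 USD
= 1188.64 EUR, then 1292.05 USD

1188.64 EUR, then 1292.05 USD


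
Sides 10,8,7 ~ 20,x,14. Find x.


Scale factor = 20/10 = 2
Missing side = 8 × 2
= 16.0

16.0


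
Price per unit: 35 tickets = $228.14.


Unit rate = total / quantity
= 228.14 / 35
= $6.52 per unit

$6.52 per unit


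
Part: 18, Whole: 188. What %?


Percentage = (part / whole) × 100
= (18 / 188) × 100
≈ 9.57%

9.57%


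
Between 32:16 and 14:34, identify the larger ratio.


32/16 = 2.0000
14/34 = 0.4118
2.0000 > 0.4118, so 32:16 is greater
= 32:16

32:16


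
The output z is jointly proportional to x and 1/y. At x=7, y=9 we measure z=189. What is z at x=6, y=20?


z = k·x/y
Solve for k using the known point: k = z·y/x = 189×9/7 = 1701/7 = 243.0000
Now evaluate at x=6, y=20:
z = k × 6 / 20 = (1701 × 6) / (7 × 20) = 10206/140
= 72.9000

72.9000


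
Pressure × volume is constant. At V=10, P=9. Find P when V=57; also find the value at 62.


Inverse proportion: x × y = constant
k = 10 × 9 = 90
At x=57: k/57 = 1.58
At x=62: k/62 = 1.45
= 1.58 and 1.45

1.58 and 1.45


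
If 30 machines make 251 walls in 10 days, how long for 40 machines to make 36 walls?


Days ∝ work / workers, so d₂ = d₁ × (m₁/m₂) × (w₂/w₁)
Workers factor (inverse): 30/40 = 0.7500
Work factor (direct): 36/251 ≈ 0.1434
d₂ = 10 × 30/40 × 36/251 = (10 × 30 × 36) / (40 × 251) = 10800/10040
≈ 1.08 days

1.08 days


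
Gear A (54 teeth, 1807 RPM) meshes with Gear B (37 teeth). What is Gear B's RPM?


Gear ratio = 54:37 = 54:37
RPM_B = RPM_A × (teeth_A / teeth_B)
= 1807 × (54/37)
= 2637.2 RPM

2637.2 RPM


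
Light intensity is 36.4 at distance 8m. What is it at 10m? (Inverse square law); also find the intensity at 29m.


I₁d₁² = I₂d₂²
I at 10m = 36.4 × (8/10)² = 36.4 × 64/100 = 2329.6/100 = 23.2960
I at 29m = 36.4 × (8/29)² = 36.4 × 64/841 = 2329.6/841 ≈ 2.7700
= 23.2960 and 2.7700

23.2960 and 2.7700


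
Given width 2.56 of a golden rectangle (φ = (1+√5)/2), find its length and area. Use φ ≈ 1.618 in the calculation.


φ = (1 + √5) / 2 ≈ 1.618
Length = width × φ = 2.56 × 1.618 = 4.14208
≈ 4.14
Area = width × length = 2.56 × 4.14208 = 10.6037248 ≈ 10.60
= Length: 4.14, Area: 10.60

Length: 4.14, Area: 10.60


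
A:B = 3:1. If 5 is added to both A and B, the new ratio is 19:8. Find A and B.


Let A = 3k, B = 1k.
(3k + 5) / (1k + 5) = 19/8
Cross-multiply: 8(3k + 5) = 19(1k + 5)
24k + 40 = 19k + 95
24k - 19k = 95 - 40
5k = 55
k = 55/5 = 11
A = 3×11 = 33, B = 1×11 = 11
= A = 33, B = 11

A = 33, B = 11


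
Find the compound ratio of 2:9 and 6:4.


Compound ratio = (2×6) : (9×4)
= 12:36
GCD = 12
= 1:3

1:3


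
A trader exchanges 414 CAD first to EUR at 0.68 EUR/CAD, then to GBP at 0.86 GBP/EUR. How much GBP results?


Step 1: 414 CAD × 0.68 = 281.52 EUR
Step 2: 281.52 EUR × 0.86 = 242.11 GBP
Implied rate CAD→GBP = 0.68 × 0.86 = 0.5848
= 242.11 GBP

242.11 GBP


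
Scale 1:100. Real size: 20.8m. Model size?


Model size = real / scale
= 20.8 / 100
= 0.2080 m

0.2080 m


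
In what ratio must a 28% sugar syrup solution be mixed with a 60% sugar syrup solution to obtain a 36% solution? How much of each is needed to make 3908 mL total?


Let x parts of 28% mix with y parts of 60%.
28x + 60y = 36(x + y)
28x + 60y = 36x + 36y
x(28 - 36) = y(36 - 60)
x/y = (60 - 36)/(36 - 28) = 24/8
Simplify: 3:1
Total parts = 4; one part = 3908/4 = 977.00 mL
28% solution: 3×977.00 = 2931.00 mL
60% solution: 1×977.00 = 977.00 mL
= ratio 3:1; 2931.00 mL and 977.00 mL

ratio 3:1; 2931.00 mL and 977.00 mL


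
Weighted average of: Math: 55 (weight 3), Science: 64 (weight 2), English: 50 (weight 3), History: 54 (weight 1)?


Numerator = 55×3 + 64×2 + 50×3 + 54×1
= 165 + 128 + 150 + 54
= 497
Total weight = 9
Weighted avg = 497/9
= 55.22

55.22


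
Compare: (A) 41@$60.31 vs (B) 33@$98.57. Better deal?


Deal A: $60.31/41 = $1.4710/unit
Deal B: $98.57/33 = $2.9870/unit
A is cheaper per unit
= Deal A

Deal A


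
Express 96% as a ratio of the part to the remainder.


96% means 96 parts out of 100; remainder = 4
Part : remainder = 96:4
GCD = 4
= 24:1

24:1


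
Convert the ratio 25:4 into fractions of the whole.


Total parts = 25 + 4 = 29
First part: 25/29 = 25/29
Second part: 4/29 = 4/29
= 25/29 and 4/29

25/29 and 4/29


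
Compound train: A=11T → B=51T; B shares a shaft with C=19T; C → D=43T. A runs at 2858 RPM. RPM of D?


Stage 1: RPM_B = RPM_A × t_A/t_B = 2858 × 11/51 = 31438/51 ≈ 616.43
B and C share a shaft → RPM_C = RPM_B
Stage 2: RPM_D = RPM_C × t_C/t_D = RPM_A × (t_A×t_C)/(t_B×t_D)
Overall ratio = (11×19)/(51×43) = 209/2193
RPM_D = 2858 × 209/2193 = 597322/2193
≈ 272.38 RPM

272.38 RPM


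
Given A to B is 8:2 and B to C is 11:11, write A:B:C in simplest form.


Match B: multiply A:B by 11 → 88:22
Multiply B:C by 2 → 22:22
Combined: 88:22:22
GCD = 22
= 4:1:1

4:1:1


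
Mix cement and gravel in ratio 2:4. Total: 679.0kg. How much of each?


Total parts = 2 + 4 = 6
cement: 679.0 × 2/6 = 226.3kg
gravel: 679.0 × 4/6 = 452.7kg
= 226.3kg and 452.7kg

226.3kg and 452.7kg


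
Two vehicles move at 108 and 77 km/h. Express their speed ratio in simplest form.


Ratio = 108:77
GCD = 1
Simplified = 108:77
Time ratio (same distance) = 77:108
Speed ratio = 108:77

108:77


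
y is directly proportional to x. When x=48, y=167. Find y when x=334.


Direct proportion: y/x = constant
k = 167/48 ≈ 3.4792
y₂ = k × 334 = 167 × 334 / 48 = 55778/48
≈ 1162.04

1162.04


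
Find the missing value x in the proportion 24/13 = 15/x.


Cross multiply: 24 × x = 13 × 15
24x = 195
x = 195 / 24
= 8.13

8.13


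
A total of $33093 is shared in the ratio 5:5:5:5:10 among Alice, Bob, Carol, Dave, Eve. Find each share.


Total parts = 5 + 5 + 5 + 5 + 10 = 30
Alice: 33093 × 5/30 = 5515.50
Bob: 33093 × 5/30 = 5515.50
Carol: 33093 × 5/30 = 5515.50
Dave: 33093 × 5/30 = 5515.50
Eve: 33093 × 10/30 = 11031.00
= Alice: $5515.50, Bob: $5515.50, Carol: $5515.50, Dave: $5515.50, Eve: $11031.00

Alice: $5515.50, Bob: $5515.50, Carol: $5515.50, Dave: $5515.50, Eve: $11031.00


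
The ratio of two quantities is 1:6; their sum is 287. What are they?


Let A = 1k, B = 6k.
1k + 6k = 287
7k = 287 → k = 287/7 = 41
A = 1×41 = 41, B = 6×41 = 246
= A = 41, B = 246

A = 41, B = 246


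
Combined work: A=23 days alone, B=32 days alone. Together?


Rate of A = 1/23 per day
Rate of B = 1/32 per day
Combined rate = 1/23 + 1/32 = 55/736 ≈ 0.0747 per day
Days = 1 / combined rate = 736/55
≈ 13.38 days

13.38 days


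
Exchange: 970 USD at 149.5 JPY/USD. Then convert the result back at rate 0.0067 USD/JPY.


Amount × rate = 970 × 149.5 = 145015.00 JPY
Round-trip: 145015.00 × 0.0067 = 971.60 USD
= 145015.00 JPY, then 971.60 USD

145015.00 JPY, then 971.60 USD


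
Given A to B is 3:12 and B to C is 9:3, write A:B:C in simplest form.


Match B: multiply A:B by 9 → 27:108
Multiply B:C by 12 → 108:36
Combined: 27:108:36
GCD = 9
= 3:12:4

3:12:4


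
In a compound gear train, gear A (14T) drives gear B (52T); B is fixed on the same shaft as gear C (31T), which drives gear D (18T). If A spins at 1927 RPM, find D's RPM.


Stage 1: RPM_B = RPM_A × t_A/t_B = 1927 × 14/52 = 26978/52 ≈ 518.81
B and C share a shaft → RPM_C = RPM_B
Stage 2: RPM_D = RPM_C × t_C/t_D = RPM_A × (t_A×t_C)/(t_B×t_D)
Overall ratio = (14×31)/(52×18) = 434/936
RPM_D = 1927 × 434/936 = 836318/936
≈ 893.50 RPM

893.50 RPM


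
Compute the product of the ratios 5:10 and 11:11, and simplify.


Compound ratio = (5×11) : (10×11)
= 55:110
GCD = 55
= 1:2

1:2


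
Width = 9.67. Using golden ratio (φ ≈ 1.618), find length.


φ = (1 + √5) / 2 ≈ 1.618
Length = width × φ = 9.67 × 1.618 = 15.64606
≈ 15.65

15.65


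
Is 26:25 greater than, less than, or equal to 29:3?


26/25 = 1.0400
29/3 = 9.6667
1.0400 < 9.6667, so 26:25 is less
= less than

less than


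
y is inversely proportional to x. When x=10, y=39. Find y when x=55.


Inverse proportion: x × y = constant
k = 10 × 39 = 390
y₂ = k / 55 = 390 / 55
= 7.09

7.09


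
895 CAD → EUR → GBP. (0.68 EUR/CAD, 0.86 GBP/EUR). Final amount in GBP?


Step 1: 895 CAD × 0.68 = 608.60 EUR
Step 2: 608.60 EUR × 0.86 = 523.40 GBP
Implied rate CAD→GBP = 0.68 × 0.86 = 0.5848
= 523.40 GBP

523.40 GBP


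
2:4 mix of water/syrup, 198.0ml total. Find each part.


Total parts = 2 + 4 = 6
water: 198.0 × 2/6 = 66.0ml
syrup: 198.0 × 4/6 = 132.0ml
= 66.0ml and 132.0ml

66.0ml and 132.0ml


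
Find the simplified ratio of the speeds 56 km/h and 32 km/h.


Ratio = 56:32
GCD = 8
Simplified = 7:4
Time ratio (same distance) = 4:7
Speed ratio = 7:4

7:4


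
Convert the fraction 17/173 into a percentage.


Percentage = (part / whole) × 100
= (17 / 173) × 100
≈ 9.83%

9.83%


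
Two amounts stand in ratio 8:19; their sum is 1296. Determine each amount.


Let A = 8k, B = 19k.
8k + 19k = 1296
27k = 1296 → k = 1296/27 = 48
A = 8×48 = 384, B = 19×48 = 912
= A = 384, B = 912

A = 384, B = 912


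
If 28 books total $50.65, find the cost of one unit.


Unit rate = total / quantity
= 50.65 / 28
= $1.81 per unit

$1.81 per unit


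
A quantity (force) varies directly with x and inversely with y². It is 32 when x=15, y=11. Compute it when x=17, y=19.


z = k·x/y²
Solve for k using the known point: k = z·y²/x = 32×121/15 = 3872/15 ≈ 258.1333
Now evaluate at x=17, y=19:
z = k × 17 / 361 = (3872 × 17) / (15 × 361) = 65824/5415
≈ 12.1559

12.1559


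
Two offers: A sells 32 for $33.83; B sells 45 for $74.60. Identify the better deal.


Deal A: $33.83/32 = $1.0572/unit
Deal B: $74.60/45 = $1.6578/unit
A is cheaper per unit
= Deal A

Deal A


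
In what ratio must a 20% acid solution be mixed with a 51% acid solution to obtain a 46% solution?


Let x parts of 20% mix with y parts of 51%.
20x + 51y = 46(x + y)
20x + 51y = 46x + 46y
x(20 - 46) = y(46 - 51)
x/y = (51 - 46)/(46 - 20) = 5/26
Simplify: 5:26
= 5:26

5:26


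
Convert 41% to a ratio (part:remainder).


41% means 41 parts out of 100; remainder = 59
Part : remainder = 41:59
GCD = 1
= 41:59

41:59


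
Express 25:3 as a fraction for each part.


Total parts = 25 + 3 = 28
First part: 25/28 = 25/28
Second part: 3/28 = 3/28
= 25/28 and 3/28

25/28 and 3/28


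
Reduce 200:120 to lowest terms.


GCD(200, 120) = 40
200/40 : 120/40
= 5:3

5:3


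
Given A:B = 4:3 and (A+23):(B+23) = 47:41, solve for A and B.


Let A = 4k, B = 3k.
(4k + 23) / (3k + 23) = 47/41
Cross-multiply: 41(4k + 23) = 47(3k + 23)
164k + 943 = 141k + 1081
164k - 141k = 1081 - 943
23k = 138
k = 138/23 = 6
A = 4×6 = 24, B = 3×6 = 18
= A = 24, B = 18

A = 24, B = 18


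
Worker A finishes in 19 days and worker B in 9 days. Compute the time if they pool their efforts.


Rate of A = 1/19 per day
Rate of B = 1/9 per day
Combined rate = 1/19 + 1/9 = 28/171 ≈ 0.1637 per day
Days = 1 / combined rate = 171/28
≈ 6.11 days

6.11 days


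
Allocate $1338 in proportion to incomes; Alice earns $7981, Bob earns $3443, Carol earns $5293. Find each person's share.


Total income = 7981 + 3443 + 5293 = $16717
Alice: $1338 × 7981/16717 = $638.79
Bob: $1338 × 3443/16717 = $275.57
Carol: $1338 × 5293/16717 = $423.64
= Alice: $638.79, Bob: $275.57, Carol: $423.64

Alice: $638.79, Bob: $275.57, Carol: $423.64


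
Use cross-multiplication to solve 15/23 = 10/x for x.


Cross multiply: 15 × x = 23 × 10
15x = 230
x = 230 / 15
= 15.33

15.33


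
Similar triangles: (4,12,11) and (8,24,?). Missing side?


Scale factor = 8/4 = 2
Missing side = 11 × 2
= 22.0

22.0


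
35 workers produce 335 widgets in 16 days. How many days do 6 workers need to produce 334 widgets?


Days ∝ work / workers, so d₂ = d₁ × (m₁/m₂) × (w₂/w₁)
Workers factor (inverse): 35/6 ≈ 5.8333
Work factor (direct): 334/335 ≈ 0.9970
d₂ = 16 × 35/6 × 334/335 = (16 × 35 × 334) / (6 × 335) = 187040/2010
≈ 93.05 days

93.05 days


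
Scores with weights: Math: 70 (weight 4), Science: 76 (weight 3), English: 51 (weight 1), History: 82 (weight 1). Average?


Numerator = 70×4 + 76×3 + 51×1 + 82×1
= 280 + 228 + 51 + 82
= 641
Total weight = 9
Weighted avg = 641/9
= 71.22

71.22


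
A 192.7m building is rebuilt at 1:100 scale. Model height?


Model size = real / scale
= 192.7 / 100
= 1.9270 m

1.9270 m


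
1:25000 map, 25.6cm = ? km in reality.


Real distance = map distance × scale
= 25.6cm × 25000
= 640000 cm = 6400.0 m
= 6.400 km

6.400 km


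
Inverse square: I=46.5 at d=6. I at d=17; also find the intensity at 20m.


I₁d₁² = I₂d₂²
I at 17m = 46.5 × (6/17)² = 46.5 × 36/289 = 1674/289 ≈ 5.7924
I at 20m = 46.5 × (6/20)² = 46.5 × 36/400 = 1674/400 = 4.1850
= 5.7924 and 4.1850

5.7924 and 4.1850


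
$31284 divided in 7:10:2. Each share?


Total parts = 7 + 10 + 2 = 19
Part 1: 31284 × 7/19 = 11525.68
Part 2: 31284 × 10/19 = 16465.26
Part 3: 31284 × 2/19 = 3293.05
= Part 1: $11525.68, Part 2: $16465.26, Part 3: $3293.05

Part 1: $11525.68, Part 2: $16465.26, Part 3: $3293.05


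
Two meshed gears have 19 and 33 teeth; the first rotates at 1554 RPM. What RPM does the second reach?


Gear ratio = 19:33 = 19:33
RPM_B = RPM_A × (teeth_A / teeth_B)
= 1554 × (19/33)
= 894.7 RPM

894.7 RPM


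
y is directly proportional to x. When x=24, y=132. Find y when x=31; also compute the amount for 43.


Direct proportion: y/x = constant
k = 132/24 = 5.5000
y at x=31: k × 31 = 132 × 31 / 24 = 4092/24 = 170.50
y at x=43: k × 43 = 132 × 43 / 24 = 5676/24 = 236.50
= 170.50 and 236.50

170.50 and 236.50


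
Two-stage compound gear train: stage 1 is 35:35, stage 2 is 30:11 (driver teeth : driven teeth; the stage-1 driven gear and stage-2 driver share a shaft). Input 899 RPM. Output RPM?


Stage 1: RPM_B = RPM_A × t_A/t_B = 899 × 35/35 = 31465/35 = 899.00
B and C share a shaft → RPM_C = RPM_B
Stage 2: RPM_D = RPM_C × t_C/t_D = RPM_A × (t_A×t_C)/(t_B×t_D)
Overall ratio = (35×30)/(35×11) = 1050/385
RPM_D = 899 × 1050/385 = 943950/385
≈ 2451.82 RPM

2451.82 RPM


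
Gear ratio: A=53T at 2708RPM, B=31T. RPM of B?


Gear ratio = 53:31 = 53:31
RPM_B = RPM_A × (teeth_A / teeth_B)
= 2708 × (53/31)
= 4629.8 RPM

4629.8 RPM


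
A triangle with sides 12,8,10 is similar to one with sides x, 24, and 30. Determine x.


Scale factor = 24/8 = 3
Missing side = 12 × 3
= 36.0

36.0


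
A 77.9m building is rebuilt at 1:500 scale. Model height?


Model size = real / scale
= 77.9 / 500
= 0.1558 m

0.1558 m


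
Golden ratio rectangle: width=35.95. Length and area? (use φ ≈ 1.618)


φ = (1 + √5) / 2 ≈ 1.618
Length = width × φ = 35.95 × 1.618 = 58.1671
≈ 58.17
Area = width × length = 35.95 × 58.1671 = 2091.107245 ≈ 2091.11
= Length: 58.17, Area: 2091.11

Length: 58.17, Area: 2091.11


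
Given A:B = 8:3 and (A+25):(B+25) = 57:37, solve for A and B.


Let A = 8k, B = 3k.
(8k + 25) / (3k + 25) = 57/37
Cross-multiply: 37(8k + 25) = 57(3k + 25)
296k + 925 = 171k + 1425
296k - 171k = 1425 - 925
125k = 500
k = 500/125 = 4
A = 8×4 = 32, B = 3×4 = 12
= A = 32, B = 12

A = 32, B = 12
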